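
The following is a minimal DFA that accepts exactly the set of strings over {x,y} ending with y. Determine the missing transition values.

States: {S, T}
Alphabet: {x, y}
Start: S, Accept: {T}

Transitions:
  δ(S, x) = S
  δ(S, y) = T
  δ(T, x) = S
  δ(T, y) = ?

From the language and accept set, identify what each state tracks — S: last symbol not y; T: last symbol is y.
Each missing δ(q, a) is the state matching the new tracked value after reading a.
δ(T, y) = T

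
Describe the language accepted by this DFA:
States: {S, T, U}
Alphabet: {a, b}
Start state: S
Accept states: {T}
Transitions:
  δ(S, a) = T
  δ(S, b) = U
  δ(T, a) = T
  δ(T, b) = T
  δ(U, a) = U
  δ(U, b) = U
Testing a few strings:
  'ab' → accept
  'b' → reject
  'a' → accept
  'bab' → reject
State roles: S=no input read; T=started with a; U=started with b (dead)
All strings over {a,b} starting with a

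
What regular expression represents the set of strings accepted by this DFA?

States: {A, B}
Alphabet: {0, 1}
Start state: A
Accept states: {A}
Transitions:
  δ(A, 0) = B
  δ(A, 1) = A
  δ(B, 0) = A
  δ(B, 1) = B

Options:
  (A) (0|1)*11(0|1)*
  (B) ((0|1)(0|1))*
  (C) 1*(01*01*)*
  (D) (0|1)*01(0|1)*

Check each option against the DFA on short strings; one disagreement eliminates an option:
  (A) (0|1)*11(0|1)*: on ε the DFA stays in A and accepts (A ∈ Accept), but the regex does not match it → eliminate
  (B) ((0|1)(0|1))*: on '1' the DFA goes A → A and accepts (A ∈ Accept), but the regex does not match it → eliminate
  (C) 1*(01*01*)*: agrees with the DFA on every string of length ≤ 6
  (D) (0|1)*01(0|1)*: on ε the DFA stays in A and accepts (A ∈ Accept), but the regex does not match it → eliminate
Only (C) is consistent with the DFA.
(C) 1*(01*01*)*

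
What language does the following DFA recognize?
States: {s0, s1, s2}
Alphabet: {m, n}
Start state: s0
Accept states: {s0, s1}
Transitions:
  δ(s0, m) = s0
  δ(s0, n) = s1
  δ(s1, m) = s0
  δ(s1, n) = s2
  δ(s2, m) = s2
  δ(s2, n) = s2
Testing a few strings:
  'nmnn' → reject
  'nmmm' → accept
  'n' → accept
  'm' → accept
State roles: s0=last symbol not n (ok); s1=last symbol n (ok); s2=saw nn (dead)
All strings over {m,n} with no two consecutive n's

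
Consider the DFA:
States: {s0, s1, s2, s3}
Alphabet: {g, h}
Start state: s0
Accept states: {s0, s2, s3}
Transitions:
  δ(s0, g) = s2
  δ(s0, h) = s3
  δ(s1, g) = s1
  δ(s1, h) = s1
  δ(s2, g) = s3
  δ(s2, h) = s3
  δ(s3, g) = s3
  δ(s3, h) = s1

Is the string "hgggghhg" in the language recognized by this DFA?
Processing string "hgggghhg":
  s0 --h--> s3
  s3 --g--> s3
  s3 --g--> s3
  s3 --g--> s3
  s3 --g--> s3
  s3 --h--> s1
  s1 --h--> s1
  s1 --g--> s1
Final state: s1
Accept states: {s0, s2, s3}
No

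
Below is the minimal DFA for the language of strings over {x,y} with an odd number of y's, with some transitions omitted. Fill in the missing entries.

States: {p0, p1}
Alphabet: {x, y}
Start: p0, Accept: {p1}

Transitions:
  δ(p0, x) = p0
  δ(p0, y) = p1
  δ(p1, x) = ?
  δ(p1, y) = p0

From the language and accept set, identify what each state tracks — p0: even number of y's so far; p1: odd number of y's so far.
Each missing δ(q, a) is the state matching the new tracked value after reading a.
δ(p1, x) = p1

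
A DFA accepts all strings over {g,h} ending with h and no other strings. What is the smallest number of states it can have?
By Myhill–Nerode, count the distinguishable equivalence classes: two classes — last symbol is h vs. not.
2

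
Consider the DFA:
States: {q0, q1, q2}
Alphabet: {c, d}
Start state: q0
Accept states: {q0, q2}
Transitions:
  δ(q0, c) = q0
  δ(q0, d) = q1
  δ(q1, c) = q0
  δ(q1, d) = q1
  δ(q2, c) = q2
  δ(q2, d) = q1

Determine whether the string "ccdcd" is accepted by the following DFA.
Processing string "ccdcd":
  q0 --c--> q0
  q0 --c--> q0
  q0 --d--> q1
  q1 --c--> q0
  q0 --d--> q1
Final state: q1
Accept states: {q0, q2}
No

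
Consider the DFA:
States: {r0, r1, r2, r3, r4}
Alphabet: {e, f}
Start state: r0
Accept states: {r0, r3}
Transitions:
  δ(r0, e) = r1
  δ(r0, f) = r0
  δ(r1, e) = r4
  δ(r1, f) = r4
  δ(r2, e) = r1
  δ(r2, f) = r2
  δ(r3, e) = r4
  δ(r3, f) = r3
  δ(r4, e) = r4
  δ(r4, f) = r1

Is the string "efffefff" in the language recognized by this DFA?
Processing string "efffefff":
  r0 --e--> r1
  r1 --f--> r4
  r4 --f--> r1
  r1 --f--> r4
  r4 --e--> r4
  r4 --f--> r1
  r1 --f--> r4
  r4 --f--> r1
Final state: r1
Accept states: {r0, r3}
No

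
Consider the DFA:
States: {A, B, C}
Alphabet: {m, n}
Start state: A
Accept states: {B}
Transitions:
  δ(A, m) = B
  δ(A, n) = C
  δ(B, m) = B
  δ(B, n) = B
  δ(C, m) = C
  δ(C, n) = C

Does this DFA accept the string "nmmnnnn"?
Processing string "nmmnnnn":
  A --n--> C
  C --m--> C
  C --m--> C
  C --n--> C
  C --n--> C
  C --n--> C
  C --n--> C
Final state: C
Accept states: {B}
No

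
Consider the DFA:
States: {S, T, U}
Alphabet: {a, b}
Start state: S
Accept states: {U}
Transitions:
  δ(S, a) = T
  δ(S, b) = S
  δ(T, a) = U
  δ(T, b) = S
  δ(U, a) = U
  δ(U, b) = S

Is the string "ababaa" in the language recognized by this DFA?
Processing string "ababaa":
  S --a--> T
  T --b--> S
  S --a--> T
  T --b--> S
  S --a--> T
  T --a--> U
Final state: U
Accept states: {U}
Yes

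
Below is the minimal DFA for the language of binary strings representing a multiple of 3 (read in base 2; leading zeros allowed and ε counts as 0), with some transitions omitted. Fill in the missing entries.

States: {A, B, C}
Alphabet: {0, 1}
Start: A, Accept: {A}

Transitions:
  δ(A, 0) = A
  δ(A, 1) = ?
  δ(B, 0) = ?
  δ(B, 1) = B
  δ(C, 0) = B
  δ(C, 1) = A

From the language and accept set, identify what each state tracks — A: value ≡ 0 (mod 3); B: value ≡ 2 (mod 3); C: value ≡ 1 (mod 3).
Each missing δ(q, a) is the state matching the new tracked value after reading a.
δ(A, 1) = C; δ(B, 0) = C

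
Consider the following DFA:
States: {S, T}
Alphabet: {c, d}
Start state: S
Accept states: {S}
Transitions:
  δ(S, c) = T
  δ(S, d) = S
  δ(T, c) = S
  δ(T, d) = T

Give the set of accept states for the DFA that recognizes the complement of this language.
Complement accept states = All states \ Original accept states
= {S, T} \ {S}
{T}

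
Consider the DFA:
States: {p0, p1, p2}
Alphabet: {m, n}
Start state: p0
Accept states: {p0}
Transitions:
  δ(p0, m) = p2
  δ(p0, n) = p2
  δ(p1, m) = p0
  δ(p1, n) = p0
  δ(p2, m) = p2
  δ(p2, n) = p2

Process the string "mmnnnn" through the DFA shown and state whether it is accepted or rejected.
Processing string "mmnnnn":
  p0 --m--> p2
  p2 --m--> p2
  p2 --n--> p2
  p2 --n--> p2
  p2 --n--> p2
  p2 --n--> p2
Final state: p2
Accept states: {p0}
No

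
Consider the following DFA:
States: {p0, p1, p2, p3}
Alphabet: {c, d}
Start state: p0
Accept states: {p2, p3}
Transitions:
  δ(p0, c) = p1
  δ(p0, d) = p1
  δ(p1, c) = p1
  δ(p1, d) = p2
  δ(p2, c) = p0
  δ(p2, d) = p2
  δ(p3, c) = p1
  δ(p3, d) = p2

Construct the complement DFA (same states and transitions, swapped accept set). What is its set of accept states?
Complement accept states = All states \ Original accept states
= {p0, p1, p2, p3} \ {p2, p3}
{p0, p1}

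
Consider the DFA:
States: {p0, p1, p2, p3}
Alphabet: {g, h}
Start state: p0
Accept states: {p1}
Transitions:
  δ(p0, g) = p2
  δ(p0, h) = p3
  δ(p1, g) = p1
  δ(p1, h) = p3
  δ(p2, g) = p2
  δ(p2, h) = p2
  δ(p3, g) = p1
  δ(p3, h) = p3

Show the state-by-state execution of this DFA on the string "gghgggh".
read 'g': p0 → p2
  read 'g': p2 → p2
  read 'h': p2 → p2
  read 'g': p2 → p2
  read 'g': p2 → p2
  read 'g': p2 → p2
  read 'h': p2 → p2
p0 -> p2 -> p2 -> p2 -> p2 -> p2 -> p2 -> p2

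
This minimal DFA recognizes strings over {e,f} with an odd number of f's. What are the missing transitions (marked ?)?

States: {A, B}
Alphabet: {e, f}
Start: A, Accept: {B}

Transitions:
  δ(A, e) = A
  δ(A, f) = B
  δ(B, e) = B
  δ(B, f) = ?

From the language and accept set, identify what each state tracks — A: even number of f's so far; B: odd number of f's so far.
Each missing δ(q, a) is the state matching the new tracked value after reading a.
δ(B, f) = A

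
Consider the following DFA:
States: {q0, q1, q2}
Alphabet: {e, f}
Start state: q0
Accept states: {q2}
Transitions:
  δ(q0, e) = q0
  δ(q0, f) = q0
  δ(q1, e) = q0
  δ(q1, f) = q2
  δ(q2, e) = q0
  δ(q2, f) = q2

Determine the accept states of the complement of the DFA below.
Complement accept states = All states \ Original accept states
= {q0, q1, q2} \ {q2}
{q0, q1}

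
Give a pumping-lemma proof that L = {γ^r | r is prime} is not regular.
Assume L is regular with pumping length p. Idea: pumping by a suitable count produces a composite length.
Let q be a prime with q ≥ p and choose s = γ^q ∈ L. By the pumping lemma, s = xyz with |xy| ≤ p, |y| = k ≥ 1. Take i = q+1: |xy^(q+1)z| = q + q·k = q(1+k). Since q ≥ 2 and 1+k ≥ 2, q(1+k) is composite, so xy^(q+1)z ∉ L.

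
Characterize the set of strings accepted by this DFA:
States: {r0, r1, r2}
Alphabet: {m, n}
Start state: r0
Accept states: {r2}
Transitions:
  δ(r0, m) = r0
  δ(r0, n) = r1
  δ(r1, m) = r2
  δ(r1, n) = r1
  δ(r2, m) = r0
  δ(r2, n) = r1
Testing a few strings:
  'm' → reject
  'nmm' → reject
  'mnmn' → reject
  'mn' → reject
State roles: r0=no suffix match; r1=one trailing n; r2=suffix is nm
All strings over {m,n} ending with nm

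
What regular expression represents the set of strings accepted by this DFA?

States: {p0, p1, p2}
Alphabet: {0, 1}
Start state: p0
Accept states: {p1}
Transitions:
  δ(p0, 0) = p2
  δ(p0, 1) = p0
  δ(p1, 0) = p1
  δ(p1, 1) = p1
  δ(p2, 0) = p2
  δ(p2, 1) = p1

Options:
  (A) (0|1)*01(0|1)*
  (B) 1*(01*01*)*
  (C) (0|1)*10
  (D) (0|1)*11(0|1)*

Check each option against the DFA on short strings; one disagreement eliminates an option:
  (A) (0|1)*01(0|1)*: agrees with the DFA on every string of length ≤ 6
  (B) 1*(01*01*)*: on ε the DFA stays in p0 and rejects (p0 ∉ Accept), but the regex matches it → eliminate
  (C) (0|1)*10: on '01' the DFA goes p0 → p2 → p1 and accepts (p1 ∈ Accept), but the regex does not match it → eliminate
  (D) (0|1)*11(0|1)*: on '01' the DFA goes p0 → p2 → p1 and accepts (p1 ∈ Accept), but the regex does not match it → eliminate
Only (A) is consistent with the DFA.
(A) (0|1)*01(0|1)*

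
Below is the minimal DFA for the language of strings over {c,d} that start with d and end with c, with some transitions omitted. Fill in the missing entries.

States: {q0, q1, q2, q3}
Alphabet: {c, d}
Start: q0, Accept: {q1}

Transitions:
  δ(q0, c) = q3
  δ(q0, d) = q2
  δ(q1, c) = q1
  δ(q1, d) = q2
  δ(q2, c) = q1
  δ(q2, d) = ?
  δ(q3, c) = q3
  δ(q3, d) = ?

From the language and accept set, identify what each state tracks — q0: no input read; q1: started with d, last symbol c; q2: started with d, last symbol d; q3: started with c (dead).
Each missing δ(q, a) is the state matching the new tracked value after reading a.
δ(q2, d) = q2; δ(q3, d) = q3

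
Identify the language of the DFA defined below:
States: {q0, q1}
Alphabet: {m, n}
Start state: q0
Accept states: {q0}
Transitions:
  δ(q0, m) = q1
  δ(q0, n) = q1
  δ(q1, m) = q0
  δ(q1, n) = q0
Testing a few strings:
  'nm' → accept
  'mmn' → reject
  'm' → reject
  'mn' → accept
State roles: q0=even length so far; q1=odd length so far
All strings over {m,n} of even length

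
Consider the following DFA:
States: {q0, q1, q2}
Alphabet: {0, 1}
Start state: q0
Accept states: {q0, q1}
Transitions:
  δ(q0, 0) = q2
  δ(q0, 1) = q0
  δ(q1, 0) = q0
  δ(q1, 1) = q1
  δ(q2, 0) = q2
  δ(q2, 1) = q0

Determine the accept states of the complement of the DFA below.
Complement accept states = All states \ Original accept states
= {q0, q1, q2} \ {q0, q1}
{q2}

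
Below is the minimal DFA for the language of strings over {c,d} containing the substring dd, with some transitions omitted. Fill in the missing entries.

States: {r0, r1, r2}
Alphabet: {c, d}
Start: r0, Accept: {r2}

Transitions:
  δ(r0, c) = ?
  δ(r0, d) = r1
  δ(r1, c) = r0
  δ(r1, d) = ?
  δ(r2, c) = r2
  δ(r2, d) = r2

From the language and accept set, identify what each state tracks — r0: no progress toward dd; r1: one trailing d; r2: substring dd seen.
Each missing δ(q, a) is the state matching the new tracked value after reading a.
δ(r0, c) = r0; δ(r1, d) = r2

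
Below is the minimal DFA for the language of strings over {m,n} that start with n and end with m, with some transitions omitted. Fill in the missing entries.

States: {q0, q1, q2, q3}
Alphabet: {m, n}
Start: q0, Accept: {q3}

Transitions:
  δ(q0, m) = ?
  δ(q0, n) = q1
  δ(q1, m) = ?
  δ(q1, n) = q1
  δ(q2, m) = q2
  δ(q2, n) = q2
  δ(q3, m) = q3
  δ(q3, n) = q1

From the language and accept set, identify what each state tracks — q0: no input read; q1: started with n, last symbol n; q2: started with m (dead); q3: started with n, last symbol m.
Each missing δ(q, a) is the state matching the new tracked value after reading a.
δ(q0, m) = q2; δ(q1, m) = q3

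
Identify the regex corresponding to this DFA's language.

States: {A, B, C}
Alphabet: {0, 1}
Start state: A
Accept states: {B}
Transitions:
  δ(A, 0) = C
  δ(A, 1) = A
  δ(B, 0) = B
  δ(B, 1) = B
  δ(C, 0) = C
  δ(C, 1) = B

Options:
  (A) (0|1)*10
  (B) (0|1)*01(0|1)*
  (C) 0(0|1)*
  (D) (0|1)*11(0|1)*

Check each option against the DFA on short strings; one disagreement eliminates an option:
  (A) (0|1)*10: on '01' the DFA goes A → C → B and accepts (B ∈ Accept), but the regex does not match it → eliminate
  (B) (0|1)*01(0|1)*: agrees with the DFA on every string of length ≤ 6
  (C) 0(0|1)*: on '0' the DFA goes A → C and rejects (C ∉ Accept), but the regex matches it → eliminate
  (D) (0|1)*11(0|1)*: on '01' the DFA goes A → C → B and accepts (B ∈ Accept), but the regex does not match it → eliminate
Only (B) is consistent with the DFA.
(B) (0|1)*01(0|1)*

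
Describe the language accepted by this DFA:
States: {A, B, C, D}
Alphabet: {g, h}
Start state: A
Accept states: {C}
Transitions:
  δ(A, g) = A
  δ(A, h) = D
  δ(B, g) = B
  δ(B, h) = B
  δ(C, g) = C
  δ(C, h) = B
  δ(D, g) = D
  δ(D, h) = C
Testing a few strings:
  'gghh' → accept
  'hgh' → accept
  'hh' → accept
  'ghhg' → accept
State roles: A=zero h's; B=≥ three h's (dead); C=two h's; D=one h
All strings over {g,h} containing exactly two h's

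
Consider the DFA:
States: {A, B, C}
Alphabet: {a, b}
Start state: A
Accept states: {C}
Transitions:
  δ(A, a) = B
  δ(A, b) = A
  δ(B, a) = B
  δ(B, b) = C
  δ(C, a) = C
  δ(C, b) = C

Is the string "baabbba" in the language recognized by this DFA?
Processing string "baabbba":
  A --b--> A
  A --a--> B
  B --a--> B
  B --b--> C
  C --b--> C
  C --b--> C
  C --a--> C
Final state: C
Accept states: {C}
Yes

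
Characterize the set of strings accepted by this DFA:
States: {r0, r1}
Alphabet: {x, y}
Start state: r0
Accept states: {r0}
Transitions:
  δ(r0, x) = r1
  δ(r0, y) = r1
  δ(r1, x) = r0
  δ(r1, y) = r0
Testing a few strings:
  'x' → reject
  'yy' → accept
  'xyy' → reject
  'xxx' → reject
State roles: r0=even length so far; r1=odd length so far
All strings over {x,y} of even length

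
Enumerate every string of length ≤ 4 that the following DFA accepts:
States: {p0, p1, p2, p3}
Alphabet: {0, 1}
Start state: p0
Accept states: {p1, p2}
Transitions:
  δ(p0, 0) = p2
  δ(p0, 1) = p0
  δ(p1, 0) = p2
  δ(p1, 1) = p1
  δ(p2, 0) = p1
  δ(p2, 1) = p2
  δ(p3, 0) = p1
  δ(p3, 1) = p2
0, 00, 01, 10, 000, 001, 010, 011, 100, 101, 110, 0000, 0001, 0010, 0011, 0100, 0101, 0110, 0111, 1000, 1001, 1010, 1011, 1100, 1101, 1110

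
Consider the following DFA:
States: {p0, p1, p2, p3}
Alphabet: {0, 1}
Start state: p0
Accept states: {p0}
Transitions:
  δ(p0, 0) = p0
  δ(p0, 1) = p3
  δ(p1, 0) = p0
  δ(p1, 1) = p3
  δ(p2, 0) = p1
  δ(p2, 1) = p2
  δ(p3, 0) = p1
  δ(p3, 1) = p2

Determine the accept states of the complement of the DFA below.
Complement accept states = All states \ Original accept states
= {p0, p1, p2, p3} \ {p0}
{p1, p2, p3}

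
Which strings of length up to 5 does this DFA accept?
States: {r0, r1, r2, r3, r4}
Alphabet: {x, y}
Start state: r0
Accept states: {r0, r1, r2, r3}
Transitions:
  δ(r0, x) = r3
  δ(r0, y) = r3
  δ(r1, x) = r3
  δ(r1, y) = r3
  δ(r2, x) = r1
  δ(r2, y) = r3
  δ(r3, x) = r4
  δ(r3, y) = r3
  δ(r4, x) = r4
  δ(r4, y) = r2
ε, x, y, xy, yy, xxy, xyy, yxy, yyy, xxxy, xxyx, xxyy, xyxy, xyyy, yxxy, yxyx, yxyy, yyxy, yyyy, xxxxy, xxxyx, xxxyy, xxyxx, xxyxy, xxyyy, xyxxy, xyxyx, xyxyy, xyyxy, xyyyy, yxxxy, yxxyx, yxxyy, yxyxx, yxyxy, yxyyy, yyxxy, yyxyx, yyxyy, yyyxy, yyyyy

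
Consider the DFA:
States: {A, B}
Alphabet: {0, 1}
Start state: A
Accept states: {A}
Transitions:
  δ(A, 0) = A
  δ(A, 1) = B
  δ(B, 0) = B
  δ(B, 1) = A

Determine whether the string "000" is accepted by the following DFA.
Processing string "000":
  A --0--> A
  A --0--> A
  A --0--> A
Final state: A
Accept states: {A}
Yes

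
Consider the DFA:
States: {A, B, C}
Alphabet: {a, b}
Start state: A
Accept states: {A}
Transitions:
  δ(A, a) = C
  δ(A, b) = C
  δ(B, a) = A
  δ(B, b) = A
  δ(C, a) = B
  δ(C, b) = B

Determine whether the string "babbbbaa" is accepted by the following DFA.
Processing string "babbbbaa":
  A --b--> C
  C --a--> B
  B --b--> A
  A --b--> C
  C --b--> B
  B --b--> A
  A --a--> C
  C --a--> B
Final state: B
Accept states: {A}
No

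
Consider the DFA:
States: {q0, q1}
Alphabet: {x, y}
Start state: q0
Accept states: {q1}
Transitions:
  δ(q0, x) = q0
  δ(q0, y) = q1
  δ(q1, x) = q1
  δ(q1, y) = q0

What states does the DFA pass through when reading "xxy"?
read 'x': q0 → q0
  read 'x': q0 → q0
  read 'y': q0 → q1
q0 -> q0 -> q0 -> q1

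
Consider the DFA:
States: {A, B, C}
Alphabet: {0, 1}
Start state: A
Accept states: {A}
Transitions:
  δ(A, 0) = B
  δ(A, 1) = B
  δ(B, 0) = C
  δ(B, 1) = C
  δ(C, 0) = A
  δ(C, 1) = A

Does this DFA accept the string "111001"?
Processing string "111001":
  A --1--> B
  B --1--> C
  C --1--> A
  A --0--> B
  B --0--> C
  C --1--> A
Final state: A
Accept states: {A}
Yes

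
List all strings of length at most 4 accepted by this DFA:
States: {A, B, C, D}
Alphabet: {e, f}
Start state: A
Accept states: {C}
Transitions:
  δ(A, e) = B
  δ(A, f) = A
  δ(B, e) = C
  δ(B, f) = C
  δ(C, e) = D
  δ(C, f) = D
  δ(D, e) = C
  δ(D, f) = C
ee, ef, fee, fef, eeee, eeef, eefe, eeff, efee, efef, effe, efff, ffee, ffef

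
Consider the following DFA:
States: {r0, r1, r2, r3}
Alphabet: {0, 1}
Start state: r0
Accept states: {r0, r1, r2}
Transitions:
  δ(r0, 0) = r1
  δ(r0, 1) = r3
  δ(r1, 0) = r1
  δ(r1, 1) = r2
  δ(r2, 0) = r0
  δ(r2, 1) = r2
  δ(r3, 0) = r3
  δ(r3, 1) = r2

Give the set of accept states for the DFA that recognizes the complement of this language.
Complement accept states = All states \ Original accept states
= {r0, r1, r2, r3} \ {r0, r1, r2}
{r3}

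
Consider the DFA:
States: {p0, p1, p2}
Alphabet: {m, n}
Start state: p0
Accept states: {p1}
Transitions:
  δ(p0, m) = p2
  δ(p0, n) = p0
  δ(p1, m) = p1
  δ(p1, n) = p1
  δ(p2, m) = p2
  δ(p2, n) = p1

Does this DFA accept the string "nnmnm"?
Processing string "nnmnm":
  p0 --n--> p0
  p0 --n--> p0
  p0 --m--> p2
  p2 --n--> p1
  p1 --m--> p1
Final state: p1
Accept states: {p1}
Yes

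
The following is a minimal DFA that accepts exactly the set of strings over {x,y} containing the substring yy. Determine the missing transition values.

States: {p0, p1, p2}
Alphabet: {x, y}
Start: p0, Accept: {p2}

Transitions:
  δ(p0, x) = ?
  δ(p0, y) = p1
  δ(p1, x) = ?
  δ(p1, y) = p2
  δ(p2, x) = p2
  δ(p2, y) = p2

From the language and accept set, identify what each state tracks — p0: no progress toward yy; p1: one trailing y; p2: substring yy seen.
Each missing δ(q, a) is the state matching the new tracked value after reading a.
δ(p0, x) = p0; δ(p1, x) = p0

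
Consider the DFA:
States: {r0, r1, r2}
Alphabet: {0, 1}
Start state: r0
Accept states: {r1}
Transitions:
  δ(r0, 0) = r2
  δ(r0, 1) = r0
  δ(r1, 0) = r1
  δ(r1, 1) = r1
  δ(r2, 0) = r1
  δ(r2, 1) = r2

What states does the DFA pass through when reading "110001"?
read '1': r0 → r0
  read '1': r0 → r0
  read '0': r0 → r2
  read '0': r2 → r1
  read '0': r1 → r1
  read '1': r1 → r1
r0 -> r0 -> r0 -> r2 -> r1 -> r1 -> r1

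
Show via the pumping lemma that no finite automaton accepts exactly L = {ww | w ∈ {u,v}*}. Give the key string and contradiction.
Assume L is regular with pumping length p. Idea: pumping the leading u-block breaks the equality of the two halves.
Choose s = u^p v u^p v ∈ L (with w = u^p v). |s| = 2p+2 ≥ p. By the pumping lemma, s = xyz with |xy| ≤ p, |y| > 0, so y = u^k with k ≥ 1, in the first u-block. Then xy²z = u^(p+k) v u^p v, of length 2p+2+k. If k is odd this length is odd, so it cannot be of the form ww. If k is even, each half has length p+1+k/2 ≤ p+k, so the first half lies entirely inside the leading u-block and contains no v, while the second half ends in v; the halves differ. Either way xy²z ∉ L.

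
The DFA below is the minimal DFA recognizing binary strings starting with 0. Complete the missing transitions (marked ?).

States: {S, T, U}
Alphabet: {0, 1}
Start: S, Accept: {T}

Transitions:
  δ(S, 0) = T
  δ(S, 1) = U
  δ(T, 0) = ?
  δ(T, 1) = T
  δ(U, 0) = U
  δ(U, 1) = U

From the language and accept set, identify what each state tracks — S: no input read; T: started with 0; U: started with 1 (dead).
Each missing δ(q, a) is the state matching the new tracked value after reading a.
δ(T, 0) = T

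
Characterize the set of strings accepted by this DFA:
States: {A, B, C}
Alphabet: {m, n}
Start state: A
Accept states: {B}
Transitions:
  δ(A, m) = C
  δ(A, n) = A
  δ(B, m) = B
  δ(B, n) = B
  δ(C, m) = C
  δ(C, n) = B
Testing a few strings:
  'nnn' → reject
  'nn' → reject
  'm' → reject
  'nm' → reject
State roles: A=no m seen yet; B=substring mn seen; C=seen a m, waiting for n
All strings over {m,n} containing the substring mn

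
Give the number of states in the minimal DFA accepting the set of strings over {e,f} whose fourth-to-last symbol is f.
By Myhill–Nerode, count the distinguishable equivalence classes: 2^4 = 16 classes — the DFA must remember the last 4 symbols read; every pair of distinct length-4 suffixes is distinguishable by some continuation.
16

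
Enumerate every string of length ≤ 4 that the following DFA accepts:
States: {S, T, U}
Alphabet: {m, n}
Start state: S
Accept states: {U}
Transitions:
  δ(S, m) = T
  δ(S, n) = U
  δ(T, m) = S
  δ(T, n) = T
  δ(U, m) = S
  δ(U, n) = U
n, nn, mmn, nmn, nnn, mmnn, mnmn, nmnn, nnmn, nnnn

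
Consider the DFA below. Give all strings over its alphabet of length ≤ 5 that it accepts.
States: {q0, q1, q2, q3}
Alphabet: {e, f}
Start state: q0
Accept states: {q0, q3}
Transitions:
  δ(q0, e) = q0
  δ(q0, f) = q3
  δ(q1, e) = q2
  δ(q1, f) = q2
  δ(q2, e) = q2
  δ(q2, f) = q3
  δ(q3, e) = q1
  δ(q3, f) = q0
ε, e, f, ee, ef, ff, eee, eef, eff, ffe, fff, eeee, eeef, eeff, effe, efff, feef, feff, ffee, ffef, ffff, eeeee, eeeef, eeeff, eeffe, eefff, efeef, efeff, effee, effef, effff, feeef, feeff, fefef, fefff, ffeee, ffeef, ffeff, ffffe, fffff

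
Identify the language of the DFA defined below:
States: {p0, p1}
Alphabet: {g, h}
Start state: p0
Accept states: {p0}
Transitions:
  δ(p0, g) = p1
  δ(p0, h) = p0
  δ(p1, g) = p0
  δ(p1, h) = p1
Testing a few strings:
  'hh' → accept
  'hhg' → reject
  'gg' → accept
  'g' → reject
State roles: p0=even number of g's so far; p1=odd number of g's so far
All strings over {g,h} with an even number of g's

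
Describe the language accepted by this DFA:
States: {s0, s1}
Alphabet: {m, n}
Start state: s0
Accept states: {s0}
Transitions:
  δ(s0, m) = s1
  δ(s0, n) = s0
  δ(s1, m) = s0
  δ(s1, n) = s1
Testing a few strings:
  'mnn' → reject
  'n' → accept
  'mm' → accept
  'mmm' → reject
State roles: s0=even number of m's so far; s1=odd number of m's so far
All strings over {m,n} with an even number of m's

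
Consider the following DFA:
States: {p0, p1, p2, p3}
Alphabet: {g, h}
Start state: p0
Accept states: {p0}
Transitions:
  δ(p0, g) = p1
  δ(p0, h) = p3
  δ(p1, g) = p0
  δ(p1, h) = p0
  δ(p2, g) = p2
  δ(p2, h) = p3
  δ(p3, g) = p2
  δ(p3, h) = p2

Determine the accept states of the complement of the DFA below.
Complement accept states = All states \ Original accept states
= {p0, p1, p2, p3} \ {p0}
{p1, p2, p3}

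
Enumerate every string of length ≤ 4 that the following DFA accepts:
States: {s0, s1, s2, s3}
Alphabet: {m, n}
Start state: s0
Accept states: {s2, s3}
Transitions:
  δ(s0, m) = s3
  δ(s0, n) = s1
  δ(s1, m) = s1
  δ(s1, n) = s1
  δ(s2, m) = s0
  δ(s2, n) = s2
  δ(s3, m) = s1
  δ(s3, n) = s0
m, mnm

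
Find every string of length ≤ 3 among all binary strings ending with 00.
00, 000, 100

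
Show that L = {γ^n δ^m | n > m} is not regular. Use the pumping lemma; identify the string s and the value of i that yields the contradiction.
Assume L is regular with pumping length p. Idea: pumping down the γ-block drops the γ-count to at most the δ-count.
Choose s = γ^(p+1) δ^p ∈ L (|s| = 2p+1 ≥ p). By the pumping lemma, s = xyz with |xy| ≤ p, |y| > 0, so y = γ^k with k ≥ 1. Take i = 0: xz = γ^(p+1−k) δ^p. Since k ≥ 1, p+1−k ≤ p, so the number of γ's is no longer strictly greater than the number of δ's, hence xz ∉ L.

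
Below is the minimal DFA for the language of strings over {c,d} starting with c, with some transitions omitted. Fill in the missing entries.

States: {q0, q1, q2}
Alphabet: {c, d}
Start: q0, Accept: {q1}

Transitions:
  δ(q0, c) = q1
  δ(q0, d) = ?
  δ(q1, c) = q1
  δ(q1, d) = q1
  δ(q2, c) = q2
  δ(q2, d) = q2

From the language and accept set, identify what each state tracks — q0: no input read; q1: started with c; q2: started with d (dead).
Each missing δ(q, a) is the state matching the new tracked value after reading a.
δ(q0, d) = q2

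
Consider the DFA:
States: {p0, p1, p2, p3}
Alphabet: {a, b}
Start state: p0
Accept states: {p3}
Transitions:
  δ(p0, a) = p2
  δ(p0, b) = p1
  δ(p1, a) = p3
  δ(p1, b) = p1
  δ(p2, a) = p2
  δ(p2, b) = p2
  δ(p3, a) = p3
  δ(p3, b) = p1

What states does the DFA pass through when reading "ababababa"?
read 'a': p0 → p2
  read 'b': p2 → p2
  read 'a': p2 → p2
  read 'b': p2 → p2
  read 'a': p2 → p2
  read 'b': p2 → p2
  read 'a': p2 → p2
  read 'b': p2 → p2
  read 'a': p2 → p2
p0 -> p2 -> p2 -> p2 -> p2 -> p2 -> p2 -> p2 -> p2 -> p2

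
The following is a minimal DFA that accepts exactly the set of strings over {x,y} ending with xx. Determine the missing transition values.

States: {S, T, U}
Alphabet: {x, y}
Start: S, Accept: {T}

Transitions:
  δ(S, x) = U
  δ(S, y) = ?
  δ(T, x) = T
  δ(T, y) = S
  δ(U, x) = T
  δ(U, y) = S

From the language and accept set, identify what each state tracks — S: last symbol not x; T: two trailing x's; U: one trailing x.
Each missing δ(q, a) is the state matching the new tracked value after reading a.
δ(S, y) = S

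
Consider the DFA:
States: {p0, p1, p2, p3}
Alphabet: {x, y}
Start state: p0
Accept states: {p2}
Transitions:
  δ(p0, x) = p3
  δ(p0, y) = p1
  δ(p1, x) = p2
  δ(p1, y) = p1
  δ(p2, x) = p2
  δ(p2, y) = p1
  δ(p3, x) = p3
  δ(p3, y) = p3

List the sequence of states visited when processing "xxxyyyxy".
read 'x': p0 → p3
  read 'x': p3 → p3
  read 'x': p3 → p3
  read 'y': p3 → p3
  read 'y': p3 → p3
  read 'y': p3 → p3
  read 'x': p3 → p3
  read 'y': p3 → p3
p0 -> p3 -> p3 -> p3 -> p3 -> p3 -> p3 -> p3 -> p3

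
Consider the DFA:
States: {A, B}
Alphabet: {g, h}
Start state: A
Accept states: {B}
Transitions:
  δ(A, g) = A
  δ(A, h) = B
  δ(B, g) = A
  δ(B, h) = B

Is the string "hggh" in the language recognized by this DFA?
Processing string "hggh":
  A --h--> B
  B --g--> A
  A --g--> A
  A --h--> B
Final state: B
Accept states: {B}
Yes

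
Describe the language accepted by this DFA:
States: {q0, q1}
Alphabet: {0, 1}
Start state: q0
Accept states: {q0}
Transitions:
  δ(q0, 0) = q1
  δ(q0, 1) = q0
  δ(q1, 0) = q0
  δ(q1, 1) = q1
Testing a few strings:
  '110' → reject
  '00' → accept
  '101' → reject
  '0' → reject
State roles: q0=even number of 0's so far; q1=odd number of 0's so far
All binary strings with an even number of 0's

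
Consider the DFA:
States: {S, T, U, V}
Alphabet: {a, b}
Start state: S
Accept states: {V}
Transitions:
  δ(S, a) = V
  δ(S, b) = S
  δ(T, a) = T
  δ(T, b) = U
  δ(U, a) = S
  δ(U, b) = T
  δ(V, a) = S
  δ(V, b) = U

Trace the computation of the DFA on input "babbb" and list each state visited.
read 'b': S → S
  read 'a': S → V
  read 'b': V → U
  read 'b': U → T
  read 'b': T → U
S -> S -> V -> U -> T -> U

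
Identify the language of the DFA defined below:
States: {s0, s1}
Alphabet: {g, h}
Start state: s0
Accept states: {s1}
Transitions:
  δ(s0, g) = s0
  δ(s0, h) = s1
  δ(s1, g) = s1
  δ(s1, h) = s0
Testing a few strings:
  'g' → reject
  'hg' → accept
  'hhg' → reject
  'hgg' → accept
State roles: s0=even number of h's so far; s1=odd number of h's so far
All strings over {g,h} with an odd number of h's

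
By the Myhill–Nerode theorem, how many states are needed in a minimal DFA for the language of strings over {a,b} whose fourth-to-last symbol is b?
By Myhill–Nerode, count the distinguishable equivalence classes: 2^4 = 16 classes — the DFA must remember the last 4 symbols read; every pair of distinct length-4 suffixes is distinguishable by some continuation.
16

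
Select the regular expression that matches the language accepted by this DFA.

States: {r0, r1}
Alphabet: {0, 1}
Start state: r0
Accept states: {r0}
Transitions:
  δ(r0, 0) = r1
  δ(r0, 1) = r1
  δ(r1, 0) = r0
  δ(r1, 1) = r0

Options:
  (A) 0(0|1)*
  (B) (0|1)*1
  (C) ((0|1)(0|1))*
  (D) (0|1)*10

Check each option against the DFA on short strings; one disagreement eliminates an option:
  (A) 0(0|1)*: on ε the DFA stays in r0 and accepts (r0 ∈ Accept), but the regex does not match it → eliminate
  (B) (0|1)*1: on ε the DFA stays in r0 and accepts (r0 ∈ Accept), but the regex does not match it → eliminate
  (C) ((0|1)(0|1))*: agrees with the DFA on every string of length ≤ 6
  (D) (0|1)*10: on ε the DFA stays in r0 and accepts (r0 ∈ Accept), but the regex does not match it → eliminate
Only (C) is consistent with the DFA.
(C) ((0|1)(0|1))*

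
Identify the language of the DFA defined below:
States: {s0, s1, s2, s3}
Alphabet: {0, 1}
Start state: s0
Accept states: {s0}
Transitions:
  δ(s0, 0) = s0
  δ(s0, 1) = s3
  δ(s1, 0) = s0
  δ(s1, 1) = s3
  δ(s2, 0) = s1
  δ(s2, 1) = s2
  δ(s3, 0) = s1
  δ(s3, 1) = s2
Testing a few strings:
  '11' → reject
  '111' → reject
  '110' → reject
  '1100' → accept
State roles: s0=value ≡ 0 (mod 4); s1=value ≡ 2 (mod 4); s2=value ≡ 3 (mod 4); s3=value ≡ 1 (mod 4)
All binary strings representing a multiple of 4 (read in base 2; leading zeros allowed and ε counts as 0)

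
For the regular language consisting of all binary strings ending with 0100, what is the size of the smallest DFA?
By Myhill–Nerode, count the distinguishable equivalence classes: 5 classes — one per longest suffix of the input that is a prefix of '0100' (lengths 0 through 4); only the length-4 class is accepting.
5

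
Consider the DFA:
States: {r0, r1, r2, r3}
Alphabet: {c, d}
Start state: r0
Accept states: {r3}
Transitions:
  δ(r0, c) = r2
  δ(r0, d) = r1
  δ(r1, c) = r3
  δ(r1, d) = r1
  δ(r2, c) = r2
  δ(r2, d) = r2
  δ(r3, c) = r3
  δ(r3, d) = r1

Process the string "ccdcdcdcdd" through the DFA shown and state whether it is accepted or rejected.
Processing string "ccdcdcdcdd":
  r0 --c--> r2
  r2 --c--> r2
  r2 --d--> r2
  r2 --c--> r2
  r2 --d--> r2
  r2 --c--> r2
  r2 --d--> r2
  r2 --c--> r2
  r2 --d--> r2
  r2 --d--> r2
Final state: r2
Accept states: {r3}
No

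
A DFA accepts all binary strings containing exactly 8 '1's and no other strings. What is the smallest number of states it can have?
By Myhill–Nerode, count the distinguishable equivalence classes: 10 classes — having seen 0, 1, …, 8, or >8 copies of '1'; the count-8 class is the only accepting one and >8 is dead.
10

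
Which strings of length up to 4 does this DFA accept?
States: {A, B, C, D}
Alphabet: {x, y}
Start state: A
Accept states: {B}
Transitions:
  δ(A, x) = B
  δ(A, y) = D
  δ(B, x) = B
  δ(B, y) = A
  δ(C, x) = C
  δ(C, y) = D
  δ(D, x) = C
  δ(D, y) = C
x, xx, xxx, xyx, xxxx, xxyx, xyxx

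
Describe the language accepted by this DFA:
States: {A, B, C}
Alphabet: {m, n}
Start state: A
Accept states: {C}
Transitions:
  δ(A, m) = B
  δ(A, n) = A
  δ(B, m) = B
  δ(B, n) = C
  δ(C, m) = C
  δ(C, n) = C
Testing a few strings:
  'nmmn' → accept
  'mn' → accept
  'mmmn' → accept
  'nnnm' → reject
State roles: A=no m seen yet; B=seen a m, waiting for n; C=substring mn seen
All strings over {m,n} containing the substring mn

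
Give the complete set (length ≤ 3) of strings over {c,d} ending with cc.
cc, ccc, dcc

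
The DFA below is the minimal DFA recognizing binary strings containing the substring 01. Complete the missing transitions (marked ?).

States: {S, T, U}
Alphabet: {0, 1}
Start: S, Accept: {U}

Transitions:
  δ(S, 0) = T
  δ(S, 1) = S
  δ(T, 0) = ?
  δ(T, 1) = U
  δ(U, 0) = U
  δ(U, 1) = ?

From the language and accept set, identify what each state tracks — S: no 0 seen yet; T: seen a 0, waiting for 1; U: substring 01 seen.
Each missing δ(q, a) is the state matching the new tracked value after reading a.
δ(T, 0) = T; δ(U, 1) = U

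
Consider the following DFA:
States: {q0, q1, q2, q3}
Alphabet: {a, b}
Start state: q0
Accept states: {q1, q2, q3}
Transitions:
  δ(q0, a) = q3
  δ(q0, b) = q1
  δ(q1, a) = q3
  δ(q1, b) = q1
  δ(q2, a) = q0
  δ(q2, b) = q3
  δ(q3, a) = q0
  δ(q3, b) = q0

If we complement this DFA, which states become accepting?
Complement accept states = All states \ Original accept states
= {q0, q1, q2, q3} \ {q1, q2, q3}
{q0}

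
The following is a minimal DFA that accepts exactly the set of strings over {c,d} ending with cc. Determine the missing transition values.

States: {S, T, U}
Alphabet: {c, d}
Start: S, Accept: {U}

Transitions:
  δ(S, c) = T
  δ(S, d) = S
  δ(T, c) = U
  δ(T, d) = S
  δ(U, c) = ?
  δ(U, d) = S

From the language and accept set, identify what each state tracks — S: last symbol not c; T: one trailing c; U: two trailing c's.
Each missing δ(q, a) is the state matching the new tracked value after reading a.
δ(U, c) = U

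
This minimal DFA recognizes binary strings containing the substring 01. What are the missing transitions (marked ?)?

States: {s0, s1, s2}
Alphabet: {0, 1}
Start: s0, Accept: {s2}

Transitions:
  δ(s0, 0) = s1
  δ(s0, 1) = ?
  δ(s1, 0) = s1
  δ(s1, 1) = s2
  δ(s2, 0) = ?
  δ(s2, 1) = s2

From the language and accept set, identify what each state tracks — s0: no 0 seen yet; s1: seen a 0, waiting for 1; s2: substring 01 seen.
Each missing δ(q, a) is the state matching the new tracked value after reading a.
δ(s0, 1) = s0; δ(s2, 0) = s2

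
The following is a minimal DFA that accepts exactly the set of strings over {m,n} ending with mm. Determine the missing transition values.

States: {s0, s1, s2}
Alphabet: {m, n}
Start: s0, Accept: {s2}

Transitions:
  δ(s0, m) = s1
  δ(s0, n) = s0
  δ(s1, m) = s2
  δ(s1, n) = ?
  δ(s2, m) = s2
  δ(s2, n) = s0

From the language and accept set, identify what each state tracks — s0: last symbol not m; s1: one trailing m; s2: two trailing m's.
Each missing δ(q, a) is the state matching the new tracked value after reading a.
δ(s1, n) = s0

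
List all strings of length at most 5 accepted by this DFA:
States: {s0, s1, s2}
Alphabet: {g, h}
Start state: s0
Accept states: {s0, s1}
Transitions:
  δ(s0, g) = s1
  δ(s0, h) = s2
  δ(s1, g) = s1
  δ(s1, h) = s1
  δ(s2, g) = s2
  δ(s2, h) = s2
ε, g, gg, gh, ggg, ggh, ghg, ghh, gggg, gggh, gghg, gghh, ghgg, ghgh, ghhg, ghhh, ggggg, ggggh, ggghg, ggghh, gghgg, gghgh, gghhg, gghhh, ghggg, ghggh, ghghg, ghghh, ghhgg, ghhgh, ghhhg, ghhhh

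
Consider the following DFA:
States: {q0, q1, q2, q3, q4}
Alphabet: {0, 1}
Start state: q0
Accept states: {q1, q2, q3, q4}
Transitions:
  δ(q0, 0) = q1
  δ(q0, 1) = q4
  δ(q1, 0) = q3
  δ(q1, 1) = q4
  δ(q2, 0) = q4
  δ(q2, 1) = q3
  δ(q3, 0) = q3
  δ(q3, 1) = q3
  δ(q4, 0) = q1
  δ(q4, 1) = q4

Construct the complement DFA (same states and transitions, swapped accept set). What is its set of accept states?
Complement accept states = All states \ Original accept states
= {q0, q1, q2, q3, q4} \ {q1, q2, q3, q4}
{q0}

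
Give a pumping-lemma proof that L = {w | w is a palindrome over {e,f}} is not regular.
Assume L is regular with pumping length p. Idea: pumping the leading e-block breaks the symmetry.
Choose s = e^p f e^p (a palindrome of length 2p+1 ≥ p). By the pumping lemma, s = xyz with |xy| ≤ p, |y| > 0, so y = e^k with k > 0 (xy lies entirely in the first e^p). Then xy²z = e^(p+k) f e^p, which is not a palindrome since p+k ≠ p.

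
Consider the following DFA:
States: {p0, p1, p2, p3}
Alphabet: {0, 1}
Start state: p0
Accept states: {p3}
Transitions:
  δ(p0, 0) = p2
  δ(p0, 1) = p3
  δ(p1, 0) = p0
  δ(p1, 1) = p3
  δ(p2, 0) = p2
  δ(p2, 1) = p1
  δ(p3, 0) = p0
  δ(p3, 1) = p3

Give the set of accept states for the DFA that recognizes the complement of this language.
Complement accept states = All states \ Original accept states
= {p0, p1, p2, p3} \ {p3}
{p0, p1, p2}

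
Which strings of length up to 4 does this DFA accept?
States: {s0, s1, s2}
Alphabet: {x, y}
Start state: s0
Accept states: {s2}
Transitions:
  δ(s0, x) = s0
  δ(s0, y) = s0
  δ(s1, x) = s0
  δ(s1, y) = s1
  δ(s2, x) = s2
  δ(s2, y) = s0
None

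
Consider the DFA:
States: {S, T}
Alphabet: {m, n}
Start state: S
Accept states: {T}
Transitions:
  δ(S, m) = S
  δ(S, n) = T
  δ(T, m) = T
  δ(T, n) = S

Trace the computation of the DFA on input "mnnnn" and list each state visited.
read 'm': S → S
  read 'n': S → T
  read 'n': T → S
  read 'n': S → T
  read 'n': T → S
S -> S -> T -> S -> T -> S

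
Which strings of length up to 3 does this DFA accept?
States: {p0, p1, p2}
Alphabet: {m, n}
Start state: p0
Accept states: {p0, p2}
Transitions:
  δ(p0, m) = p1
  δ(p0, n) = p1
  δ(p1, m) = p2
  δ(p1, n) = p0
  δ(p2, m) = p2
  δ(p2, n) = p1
ε, mm, mn, nm, nn, mmm, nmm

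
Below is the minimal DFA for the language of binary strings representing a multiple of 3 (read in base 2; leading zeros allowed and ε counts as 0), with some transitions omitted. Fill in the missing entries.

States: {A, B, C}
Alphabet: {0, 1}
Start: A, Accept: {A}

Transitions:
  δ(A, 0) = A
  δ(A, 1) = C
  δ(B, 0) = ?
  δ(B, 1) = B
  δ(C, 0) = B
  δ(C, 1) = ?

From the language and accept set, identify what each state tracks — A: value ≡ 0 (mod 3); B: value ≡ 2 (mod 3); C: value ≡ 1 (mod 3).
Each missing δ(q, a) is the state matching the new tracked value after reading a.
δ(B, 0) = C; δ(C, 1) = A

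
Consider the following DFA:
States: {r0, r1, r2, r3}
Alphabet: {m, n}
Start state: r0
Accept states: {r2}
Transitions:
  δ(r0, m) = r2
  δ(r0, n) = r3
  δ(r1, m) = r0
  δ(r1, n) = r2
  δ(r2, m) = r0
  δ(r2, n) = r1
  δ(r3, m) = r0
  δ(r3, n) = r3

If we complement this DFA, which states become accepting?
Complement accept states = All states \ Original accept states
= {r0, r1, r2, r3} \ {r2}
{r0, r1, r3}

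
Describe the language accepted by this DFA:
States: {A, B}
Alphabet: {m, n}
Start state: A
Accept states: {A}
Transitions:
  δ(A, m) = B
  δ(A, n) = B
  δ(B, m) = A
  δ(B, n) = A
Testing a few strings:
  'mnm' → reject
  'm' → reject
  'n' → reject
  'nn' → accept
State roles: A=even length so far; B=odd length so far
All strings over {m,n} of even length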